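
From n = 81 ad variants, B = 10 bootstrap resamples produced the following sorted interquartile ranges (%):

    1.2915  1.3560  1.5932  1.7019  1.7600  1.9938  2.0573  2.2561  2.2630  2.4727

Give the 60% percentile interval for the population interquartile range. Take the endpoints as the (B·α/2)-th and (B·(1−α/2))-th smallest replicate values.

α = 0.40; lower rank = 10 × 0.200 = 2; upper rank = 10 × 0.800 = 8.
The 2nd smallest replicate is 1.3560; the 8th is 2.2561.

(1.3560, 2.2561)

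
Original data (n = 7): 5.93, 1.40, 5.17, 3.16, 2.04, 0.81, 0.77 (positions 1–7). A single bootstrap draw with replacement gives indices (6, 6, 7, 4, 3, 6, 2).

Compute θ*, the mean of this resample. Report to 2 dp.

θ* = 1.85

Resample values: 0.81, 0.81, 0.77, 3.16, 5.17, 0.81, 1.40.
Mean = (0.81 + 0.81 + 0.77 + 3.16 + 5.17 + 0.81 + 1.40) / 7 = 12.930 / 7 = 1.85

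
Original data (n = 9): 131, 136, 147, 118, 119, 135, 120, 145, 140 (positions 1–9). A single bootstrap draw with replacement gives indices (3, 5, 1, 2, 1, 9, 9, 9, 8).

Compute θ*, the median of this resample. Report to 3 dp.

Resample values: 147, 119, 131, 136, 131, 140, 140, 140, 145.
Sorted: 119, 131, 131, 136, 140, 140, 140, 145, 147
Median = middle value = 140.000

θ* = 140.000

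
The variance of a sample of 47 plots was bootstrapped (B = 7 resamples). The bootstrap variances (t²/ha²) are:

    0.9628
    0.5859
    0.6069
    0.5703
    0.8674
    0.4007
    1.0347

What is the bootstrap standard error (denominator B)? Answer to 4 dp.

SE* = 0.2187

Bootstrap SE is the standard deviation of the 7 replicate variances.
Mean of replicates: (0.9628 + 0.5859 + 0.6069 + 0.5703 + 0.8674 + 0.4007 + 1.0347) / 7 = 5.02870 / 7 = 0.71839
Sum of squared deviations: (+0.24441)² + (−0.13249)² + (−0.11149)² + (−0.14809)² + (+0.14901)² + (−0.31769)² + (+0.31631)² = 0.33483
Variance = 0.33483 / 7 = 0.04783
SE* = √0.04783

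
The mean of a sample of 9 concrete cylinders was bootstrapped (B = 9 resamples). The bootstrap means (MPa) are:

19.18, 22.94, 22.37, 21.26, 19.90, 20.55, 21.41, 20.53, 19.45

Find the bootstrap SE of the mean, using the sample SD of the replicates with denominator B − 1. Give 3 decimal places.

Bootstrap SE is the standard deviation of the 9 replicate means.
Mean of replicates: (19.18 + 22.94 + 22.37 + 21.26 + 19.90 + 20.55 + 21.41 + 20.53 + 19.45) / 9 = 187.5900 / 9 = 20.8433
Sum of squared deviations: (−1.6633)² + (+2.0967)² + (+1.5267)² + (+0.4167)² + (−0.9433)² + (−0.2933)² + (+0.5667)² + (−0.3133)² + (−1.3933)² = 13.0036
Variance = 13.0036 / 8 = 1.6255
SE* = √1.6255

SE* = 1.275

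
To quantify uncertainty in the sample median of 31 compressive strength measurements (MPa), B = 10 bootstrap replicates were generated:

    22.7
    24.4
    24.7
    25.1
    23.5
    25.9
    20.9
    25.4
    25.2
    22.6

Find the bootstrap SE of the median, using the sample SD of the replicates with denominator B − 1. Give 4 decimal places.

Bootstrap SE is the standard deviation of the 10 replicate medians.
Mean of replicates: (22.7 + 24.4 + 24.7 + 25.1 + 23.5 + 25.9 + 20.9 + 25.4 + 25.2 + 22.6) / 10 = 240.40000 / 10 = 24.04000
Sum of squared deviations: (−1.34000)² + (+0.36000)² + (+0.66000)² + (+1.06000)² + (−0.54000)² + (+1.86000)² + (−3.14000)² + (+1.36000)² + (+1.16000)² + (−1.44000)² = 22.36400
Variance = 22.36400 / 9 = 2.48489
SE* = √2.48489

SE* = 1.5764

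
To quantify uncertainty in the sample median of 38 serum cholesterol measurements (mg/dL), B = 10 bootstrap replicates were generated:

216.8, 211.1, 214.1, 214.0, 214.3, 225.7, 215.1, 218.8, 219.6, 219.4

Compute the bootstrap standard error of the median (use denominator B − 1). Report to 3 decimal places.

SE* = 4.143

Bootstrap SE is the standard deviation of the 10 replicate medians.
Mean of replicates: (216.8 + 211.1 + 214.1 + 214.0 + 214.3 + 225.7 + 215.1 + 218.8 + 219.6 + 219.4) / 10 = 2168.9000 / 10 = 216.8900
Sum of squared deviations: (−0.0900)² + (−5.7900)² + (−2.7900)² + (−2.8900)² + (−2.5900)² + (+8.8100)² + (−1.7900)² + (+1.9100)² + (+2.7100)² + (+2.5100)² = 154.4890
Variance = 154.4890 / 9 = 17.1654
SE* = √17.1654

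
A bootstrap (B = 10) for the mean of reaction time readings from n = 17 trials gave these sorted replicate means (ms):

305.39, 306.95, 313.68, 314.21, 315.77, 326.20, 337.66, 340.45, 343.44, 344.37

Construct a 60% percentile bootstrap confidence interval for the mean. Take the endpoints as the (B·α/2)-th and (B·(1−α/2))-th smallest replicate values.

α = 0.40; lower rank = 10 × 0.200 = 2; upper rank = 10 × 0.800 = 8.
The 2nd smallest replicate is 306.95; the 8th is 340.45.

(306.95, 340.45)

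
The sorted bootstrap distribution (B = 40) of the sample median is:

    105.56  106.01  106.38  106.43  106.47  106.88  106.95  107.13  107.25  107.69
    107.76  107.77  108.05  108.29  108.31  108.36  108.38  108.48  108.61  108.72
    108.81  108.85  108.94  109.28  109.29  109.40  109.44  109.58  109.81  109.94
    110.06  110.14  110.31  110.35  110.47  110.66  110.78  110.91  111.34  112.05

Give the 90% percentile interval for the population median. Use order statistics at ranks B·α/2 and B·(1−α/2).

α = 0.10; lower rank = 40 × 0.050 = 2; upper rank = 40 × 0.950 = 38.
The 2nd smallest replicate is 106.01; the 38th is 110.91.

(106.01, 110.91)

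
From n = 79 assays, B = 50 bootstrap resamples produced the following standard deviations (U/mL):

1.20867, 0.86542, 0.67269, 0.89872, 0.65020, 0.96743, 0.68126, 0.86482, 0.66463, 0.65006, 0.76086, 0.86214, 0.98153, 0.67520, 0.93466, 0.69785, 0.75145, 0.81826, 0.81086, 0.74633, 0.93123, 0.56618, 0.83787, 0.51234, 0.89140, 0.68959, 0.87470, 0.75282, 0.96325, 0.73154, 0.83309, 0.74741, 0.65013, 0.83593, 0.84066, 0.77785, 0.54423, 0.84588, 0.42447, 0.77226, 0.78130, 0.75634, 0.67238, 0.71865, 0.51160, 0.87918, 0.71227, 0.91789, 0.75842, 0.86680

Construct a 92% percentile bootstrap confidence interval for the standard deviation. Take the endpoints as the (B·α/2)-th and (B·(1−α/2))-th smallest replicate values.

(0.51160, 0.96743)

Sorted replicates: 0.42447, 0.51160, 0.51234, 0.54423, 0.56618, 0.65006, 0.65013, 0.65020, 0.66463, 0.67238, 0.67269, 0.67520, 0.68126, 0.68959, 0.69785, 0.71227, 0.71865, 0.73154, 0.74633, 0.74741, 0.75145, 0.75282, 0.75634, 0.75842, 0.76086, 0.77226, 0.77785, 0.78130, 0.81086, 0.81826, 0.83309, 0.83593, 0.83787, 0.84066, 0.84588, 0.86214, 0.86482, 0.86542, 0.86680, 0.87470, 0.87918, 0.89140, 0.89872, 0.91789, 0.93123, 0.93466, 0.96325, 0.96743, 0.98153, 1.20867
α = 0.08; lower rank = 50 × 0.040 = 2; upper rank = 50 × 0.960 = 48.
The 2nd smallest replicate is 0.51160; the 48th is 0.96743.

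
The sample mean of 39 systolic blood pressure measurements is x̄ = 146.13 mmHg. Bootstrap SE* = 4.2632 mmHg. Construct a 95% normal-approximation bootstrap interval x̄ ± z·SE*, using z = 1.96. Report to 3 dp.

(137.774, 154.486)

Margin = 1.96 × 4.2632 = 8.3559
Interval: 146.13 ± 8.3559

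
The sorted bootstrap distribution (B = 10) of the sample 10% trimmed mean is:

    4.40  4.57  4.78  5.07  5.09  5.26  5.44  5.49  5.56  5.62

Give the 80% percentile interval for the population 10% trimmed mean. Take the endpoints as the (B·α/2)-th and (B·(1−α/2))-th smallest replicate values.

α = 0.20; lower rank = 10 × 0.100 = 1; upper rank = 10 × 0.900 = 9.
The 1st smallest replicate is 4.40; the 9th is 5.56.

(4.40, 5.56)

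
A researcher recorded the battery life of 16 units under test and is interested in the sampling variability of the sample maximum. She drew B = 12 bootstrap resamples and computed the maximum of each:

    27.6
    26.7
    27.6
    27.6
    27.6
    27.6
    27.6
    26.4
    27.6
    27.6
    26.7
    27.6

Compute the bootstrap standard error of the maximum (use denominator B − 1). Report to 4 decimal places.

SE* = 0.4583

Bootstrap SE is the standard deviation of the 12 replicate maximums.
Mean of replicates: (27.6 + 26.7 + 27.6 + 27.6 + 27.6 + 27.6 + 27.6 + 26.4 + 27.6 + 27.6 + 26.7 + 27.6) / 12 = 328.20000 / 12 = 27.35000
Sum of squared deviations: (+0.25000)² + (−0.65000)² + (+0.25000)² + (+0.25000)² + (+0.25000)² + (+0.25000)² + (+0.25000)² + (−0.95000)² + (+0.25000)² + (+0.25000)² + (−0.65000)² + (+0.25000)² = 2.31000
Variance = 2.31000 / 11 = 0.21000
SE* = √0.21000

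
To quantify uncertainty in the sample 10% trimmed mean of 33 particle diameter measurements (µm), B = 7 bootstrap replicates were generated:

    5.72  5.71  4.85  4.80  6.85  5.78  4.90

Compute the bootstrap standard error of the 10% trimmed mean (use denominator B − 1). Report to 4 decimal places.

SE* = 0.7376

Bootstrap SE is the standard deviation of the 7 replicate 10% trimmed means.
Mean of replicates: (5.72 + 5.71 + 4.85 + 4.80 + 6.85 + 5.78 + 4.90) / 7 = 38.61000 / 7 = 5.51571
Sum of squared deviations: (+0.20429)² + (+0.19429)² + (−0.66571)² + (−0.71571)² + (+1.33429)² + (+0.26429)² + (−0.61571)² = 3.26417
Variance = 3.26417 / 6 = 0.54403
SE* = √0.54403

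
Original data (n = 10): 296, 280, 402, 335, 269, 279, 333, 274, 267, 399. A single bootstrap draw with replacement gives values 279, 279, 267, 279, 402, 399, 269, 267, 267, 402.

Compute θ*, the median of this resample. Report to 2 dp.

Sorted: 267, 267, 267, 269, 279, 279, 279, 399, 402, 402
Median = average of the two middle values = 279.00

θ* = 279.00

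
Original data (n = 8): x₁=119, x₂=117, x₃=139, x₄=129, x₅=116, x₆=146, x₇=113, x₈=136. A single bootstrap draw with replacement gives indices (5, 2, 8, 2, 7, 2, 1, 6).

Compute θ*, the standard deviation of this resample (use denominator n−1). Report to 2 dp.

θ* = 11.77

Resample values: 116, 117, 136, 117, 113, 117, 119, 146.
Mean = 122.6250; sum of squared deviations = 969.8750
s² = 969.8750 / 7 = 138.5536
s = √138.5536 = 11.77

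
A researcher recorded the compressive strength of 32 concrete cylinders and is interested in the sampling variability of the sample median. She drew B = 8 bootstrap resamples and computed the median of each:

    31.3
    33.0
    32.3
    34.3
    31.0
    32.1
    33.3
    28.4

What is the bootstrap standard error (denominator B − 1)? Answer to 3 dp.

Bootstrap SE is the standard deviation of the 8 replicate medians.
Mean of replicates: (31.3 + 33.0 + 32.3 + 34.3 + 31.0 + 32.1 + 33.3 + 28.4) / 8 = 255.7000 / 8 = 31.9625
Sum of squared deviations: (−0.6625)² + (+1.0375)² + (+0.3375)² + (+2.3375)² + (−0.9625)² + (+0.1375)² + (+1.3375)² + (−3.5625)² = 22.5187
Variance = 22.5187 / 7 = 3.2170
SE* = √3.2170

SE* = 1.794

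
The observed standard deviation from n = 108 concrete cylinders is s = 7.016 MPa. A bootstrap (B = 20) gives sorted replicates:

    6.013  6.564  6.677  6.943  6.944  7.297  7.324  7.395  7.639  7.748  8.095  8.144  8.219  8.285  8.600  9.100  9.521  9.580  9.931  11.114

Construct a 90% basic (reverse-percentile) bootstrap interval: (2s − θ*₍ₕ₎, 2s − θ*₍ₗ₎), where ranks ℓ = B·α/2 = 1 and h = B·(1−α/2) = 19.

(4.101, 8.019)

Percentile endpoints at ranks 1 and 19: θ*₍1₎ = 6.013, θ*₍19₎ = 9.931.
Basic interval reflects these around s:
  lower = 2 × 7.016 − 9.931 = 4.101
  upper = 2 × 7.016 − 6.013 = 8.019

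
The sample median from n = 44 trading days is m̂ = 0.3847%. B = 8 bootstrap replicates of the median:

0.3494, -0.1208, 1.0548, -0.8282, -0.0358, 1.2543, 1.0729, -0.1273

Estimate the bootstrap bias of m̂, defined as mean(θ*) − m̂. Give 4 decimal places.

bias = −0.0573

mean(θ*) = (0.3494 + (-0.1208) + 1.0548 + (-0.8282) + (-0.0358) + 1.2543 + 1.0729 + (-0.1273)) / 8 = 0.32741
bias = 0.32741 − 0.3847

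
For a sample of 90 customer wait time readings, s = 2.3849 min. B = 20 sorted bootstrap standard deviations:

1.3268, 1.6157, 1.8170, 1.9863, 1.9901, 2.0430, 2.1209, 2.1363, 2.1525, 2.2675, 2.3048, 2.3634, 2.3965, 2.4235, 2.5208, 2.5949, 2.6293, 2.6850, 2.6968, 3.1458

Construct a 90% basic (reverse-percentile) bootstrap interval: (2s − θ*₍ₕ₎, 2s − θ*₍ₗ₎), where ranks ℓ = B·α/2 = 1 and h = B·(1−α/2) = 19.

Percentile endpoints at ranks 1 and 19: θ*₍1₎ = 1.3268, θ*₍19₎ = 2.6968.
Basic interval reflects these around s:
  lower = 2 × 2.3849 − 2.6968 = 2.0730
  upper = 2 × 2.3849 − 1.3268 = 3.4430

(2.0730, 3.4430)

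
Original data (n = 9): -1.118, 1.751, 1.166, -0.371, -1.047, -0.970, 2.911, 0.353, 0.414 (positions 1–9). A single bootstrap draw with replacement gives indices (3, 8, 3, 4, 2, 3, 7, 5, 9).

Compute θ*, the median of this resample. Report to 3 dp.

θ* = 1.166

Resample values: 1.166, 0.353, 1.166, -0.371, 1.751, 1.166, 2.911, -1.047, 0.414.
Sorted: -1.047, -0.371, 0.353, 0.414, 1.166, 1.166, 1.166, 1.751, 2.911
Median = middle value = 1.166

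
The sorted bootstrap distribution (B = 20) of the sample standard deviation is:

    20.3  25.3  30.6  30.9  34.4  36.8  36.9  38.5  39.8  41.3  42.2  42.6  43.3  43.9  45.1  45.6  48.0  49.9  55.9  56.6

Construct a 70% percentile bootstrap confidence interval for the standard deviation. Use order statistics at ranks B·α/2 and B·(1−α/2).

α = 0.30; lower rank = 20 × 0.150 = 3; upper rank = 20 × 0.850 = 17.
The 3rd smallest replicate is 30.6; the 17th is 48.0.

(30.6, 48.0)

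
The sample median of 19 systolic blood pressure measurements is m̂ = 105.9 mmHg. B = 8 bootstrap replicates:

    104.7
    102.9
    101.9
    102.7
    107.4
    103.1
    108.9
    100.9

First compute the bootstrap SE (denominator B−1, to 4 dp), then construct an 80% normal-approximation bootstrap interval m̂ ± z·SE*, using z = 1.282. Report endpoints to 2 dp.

(102.35, 109.45)

Mean of replicates = 104.0625; sum of squared deviations = 53.7588; SE* = √(53.7588/7) = 2.7712
Margin = 1.282 × 2.7712 = 3.553
Interval: 105.9 ± 3.553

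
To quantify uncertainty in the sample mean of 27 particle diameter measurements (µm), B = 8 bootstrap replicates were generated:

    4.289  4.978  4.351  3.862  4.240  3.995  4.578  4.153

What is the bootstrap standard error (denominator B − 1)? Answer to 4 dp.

Bootstrap SE is the standard deviation of the 8 replicate means.
Mean of replicates: (4.289 + 4.978 + 4.351 + 3.862 + 4.240 + 3.995 + 4.578 + 4.153) / 8 = 34.44600 / 8 = 4.30575
Sum of squared deviations: (−0.01675)² + (+0.67225)² + (+0.04525)² + (−0.44375)² + (−0.06575)² + (−0.31075)² + (+0.27225)² + (−0.15275)² = 0.84950
Variance = 0.84950 / 7 = 0.12136
SE* = √0.12136

SE* = 0.3484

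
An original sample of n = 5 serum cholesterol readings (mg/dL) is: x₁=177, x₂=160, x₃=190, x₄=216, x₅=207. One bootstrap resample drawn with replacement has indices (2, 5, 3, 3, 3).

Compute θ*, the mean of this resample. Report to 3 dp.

θ* = 187.400

Resample values: 160, 207, 190, 190, 190.
Mean = (160 + 207 + 190 + 190 + 190) / 5 = 937.0 / 5 = 187.400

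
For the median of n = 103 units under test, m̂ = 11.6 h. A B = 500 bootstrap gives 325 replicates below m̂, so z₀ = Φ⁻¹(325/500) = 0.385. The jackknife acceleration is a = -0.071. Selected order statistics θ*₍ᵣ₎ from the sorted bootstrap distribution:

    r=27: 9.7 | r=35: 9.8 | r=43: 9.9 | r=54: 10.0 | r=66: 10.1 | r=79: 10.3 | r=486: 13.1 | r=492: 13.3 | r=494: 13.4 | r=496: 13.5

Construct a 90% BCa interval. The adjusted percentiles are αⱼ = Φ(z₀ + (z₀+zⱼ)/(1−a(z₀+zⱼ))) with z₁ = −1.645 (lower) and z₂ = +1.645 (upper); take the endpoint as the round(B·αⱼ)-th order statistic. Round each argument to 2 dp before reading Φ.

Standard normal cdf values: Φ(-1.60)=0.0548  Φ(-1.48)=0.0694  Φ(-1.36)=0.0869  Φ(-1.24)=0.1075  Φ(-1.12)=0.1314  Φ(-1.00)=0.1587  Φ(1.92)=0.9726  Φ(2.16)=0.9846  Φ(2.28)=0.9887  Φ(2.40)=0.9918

Lower: z₀ + z₁ = 0.385 + (-1.645) = -1.260; 1 − a(z₀+z₁) = 1 − (-0.071)(-1.260) = 0.9105; argument = 0.385 + (-1.260)/0.9105 = -0.9988 → -1.00.
α₁ = Φ(-1.00) = 0.1587; rank = round(500 × 0.1587) = 79; θ*₍79₎ = 10.3.
Upper: z₀ + z₂ = 2.030; 1 − a(z₀+z₂) = 1.1441; argument = 2.1593 → 2.16; α₂ = 0.9846; rank = 492; θ*₍492₎ = 13.3.

(10.3, 13.3)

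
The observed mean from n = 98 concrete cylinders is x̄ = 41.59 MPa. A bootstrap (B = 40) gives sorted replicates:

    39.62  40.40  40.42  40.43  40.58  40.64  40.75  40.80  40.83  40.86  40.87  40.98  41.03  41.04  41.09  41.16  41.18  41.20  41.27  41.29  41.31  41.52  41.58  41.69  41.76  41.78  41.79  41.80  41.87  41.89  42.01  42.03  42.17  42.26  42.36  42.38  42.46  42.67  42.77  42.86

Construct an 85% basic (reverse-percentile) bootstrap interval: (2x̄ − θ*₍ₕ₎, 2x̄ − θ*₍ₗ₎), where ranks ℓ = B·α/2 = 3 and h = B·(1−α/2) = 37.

(40.72, 42.76)

Percentile endpoints at ranks 3 and 37: θ*₍3₎ = 40.42, θ*₍37₎ = 42.46.
Basic interval reflects these around x̄:
  lower = 2 × 41.59 − 42.46 = 40.72
  upper = 2 × 41.59 − 40.42 = 42.76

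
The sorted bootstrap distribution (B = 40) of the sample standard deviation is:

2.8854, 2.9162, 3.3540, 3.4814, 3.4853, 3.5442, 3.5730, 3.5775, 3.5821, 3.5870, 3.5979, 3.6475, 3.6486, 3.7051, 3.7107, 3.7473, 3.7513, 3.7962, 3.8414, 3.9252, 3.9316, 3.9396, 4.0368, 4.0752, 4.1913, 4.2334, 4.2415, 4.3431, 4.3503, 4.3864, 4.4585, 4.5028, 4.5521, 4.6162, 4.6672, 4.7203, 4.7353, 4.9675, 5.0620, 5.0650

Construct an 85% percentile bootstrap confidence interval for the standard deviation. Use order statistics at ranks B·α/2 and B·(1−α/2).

(3.3540, 4.7353)

α = 0.15; lower rank = 40 × 0.075 = 3; upper rank = 40 × 0.925 = 37.
The 3rd smallest replicate is 3.3540; the 37th is 4.7353.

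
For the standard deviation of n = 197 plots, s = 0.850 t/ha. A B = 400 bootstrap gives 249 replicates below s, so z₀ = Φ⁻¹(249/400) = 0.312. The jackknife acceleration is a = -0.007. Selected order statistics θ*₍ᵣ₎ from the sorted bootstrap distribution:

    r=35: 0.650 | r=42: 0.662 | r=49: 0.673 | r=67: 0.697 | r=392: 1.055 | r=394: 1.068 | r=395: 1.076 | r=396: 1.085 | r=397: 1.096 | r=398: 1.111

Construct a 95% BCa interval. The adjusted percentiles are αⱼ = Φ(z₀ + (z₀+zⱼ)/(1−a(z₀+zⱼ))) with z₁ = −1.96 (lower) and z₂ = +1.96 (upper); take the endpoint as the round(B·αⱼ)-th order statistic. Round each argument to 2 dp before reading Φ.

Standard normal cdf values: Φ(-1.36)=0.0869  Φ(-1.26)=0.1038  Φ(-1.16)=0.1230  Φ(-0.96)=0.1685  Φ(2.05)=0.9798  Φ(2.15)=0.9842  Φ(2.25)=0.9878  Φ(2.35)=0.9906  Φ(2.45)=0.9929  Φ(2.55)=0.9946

Lower: z₀ + z₁ = 0.312 + (-1.960) = -1.648; 1 − a(z₀+z₁) = 1 − (-0.007)(-1.648) = 0.9885; argument = 0.312 + (-1.648)/0.9885 = -1.3552 → -1.36.
α₁ = Φ(-1.36) = 0.0869; rank = round(400 × 0.0869) = 35; θ*₍35₎ = 0.650.
Upper: z₀ + z₂ = 2.272; 1 − a(z₀+z₂) = 1.0159; argument = 2.5484 → 2.55; α₂ = 0.9946; rank = 398; θ*₍398₎ = 1.111.

(0.650, 1.111)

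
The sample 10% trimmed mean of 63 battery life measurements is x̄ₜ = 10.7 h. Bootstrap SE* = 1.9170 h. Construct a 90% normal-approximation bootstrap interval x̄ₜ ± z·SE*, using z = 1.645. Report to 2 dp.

(7.55, 13.85)

Margin = 1.645 × 1.9170 = 3.153
Interval: 10.7 ± 3.153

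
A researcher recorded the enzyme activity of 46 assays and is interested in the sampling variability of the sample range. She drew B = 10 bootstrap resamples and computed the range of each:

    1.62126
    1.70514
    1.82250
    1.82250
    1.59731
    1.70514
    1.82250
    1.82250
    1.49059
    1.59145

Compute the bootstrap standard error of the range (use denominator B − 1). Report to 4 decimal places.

Bootstrap SE is the standard deviation of the 10 replicate ranges.
Mean of replicates: (1.62126 + 1.70514 + 1.82250 + 1.82250 + 1.59731 + 1.70514 + 1.82250 + 1.82250 + 1.49059 + 1.59145) / 10 = 17.000890 / 10 = 1.700089
Sum of squared deviations: (−0.078829)² + (+0.005051)² + (+0.122411)² + (+0.122411)² + (−0.102779)² + (+0.005051)² + (+0.122411)² + (+0.122411)² + (−0.209499)² + (−0.108639)² = 0.132459
Variance = 0.132459 / 9 = 0.014718
SE* = √0.014718

SE* = 0.1213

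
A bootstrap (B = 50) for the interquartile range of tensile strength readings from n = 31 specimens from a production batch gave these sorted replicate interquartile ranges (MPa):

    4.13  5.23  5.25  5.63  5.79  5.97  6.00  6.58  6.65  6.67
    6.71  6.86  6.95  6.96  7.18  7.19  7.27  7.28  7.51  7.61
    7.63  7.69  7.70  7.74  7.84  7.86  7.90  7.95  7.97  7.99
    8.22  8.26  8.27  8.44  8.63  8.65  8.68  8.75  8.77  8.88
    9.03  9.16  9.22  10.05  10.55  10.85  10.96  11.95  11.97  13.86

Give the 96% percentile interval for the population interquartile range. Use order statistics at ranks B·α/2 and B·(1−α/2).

(4.13, 11.97)

α = 0.04; lower rank = 50 × 0.020 = 1; upper rank = 50 × 0.980 = 49.
The 1st smallest replicate is 4.13; the 49th is 11.97.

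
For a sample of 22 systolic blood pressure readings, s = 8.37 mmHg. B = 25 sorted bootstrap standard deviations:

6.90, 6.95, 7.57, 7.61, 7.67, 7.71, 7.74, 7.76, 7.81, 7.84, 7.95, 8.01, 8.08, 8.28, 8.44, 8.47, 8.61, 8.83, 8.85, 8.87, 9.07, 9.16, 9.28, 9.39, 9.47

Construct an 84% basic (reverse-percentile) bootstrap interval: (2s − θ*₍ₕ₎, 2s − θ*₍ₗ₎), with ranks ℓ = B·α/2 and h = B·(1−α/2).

(7.46, 9.79)

Percentile endpoints at ranks 2 and 23: θ*₍2₎ = 6.95, θ*₍23₎ = 9.28.
Basic interval reflects these around s:
  lower = 2 × 8.37 − 9.28 = 7.46
  upper = 2 × 8.37 − 6.95 = 9.79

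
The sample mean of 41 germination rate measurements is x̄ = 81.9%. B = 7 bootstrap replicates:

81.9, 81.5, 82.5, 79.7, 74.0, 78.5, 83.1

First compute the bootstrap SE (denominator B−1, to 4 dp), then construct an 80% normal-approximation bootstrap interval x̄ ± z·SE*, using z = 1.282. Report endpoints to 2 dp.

(77.85, 85.95)

Mean of replicates = 80.1714; sum of squared deviations = 59.8543; SE* = √(59.8543/6) = 3.1584
Margin = 1.282 × 3.1584 = 4.049
Interval: 81.9 ± 4.049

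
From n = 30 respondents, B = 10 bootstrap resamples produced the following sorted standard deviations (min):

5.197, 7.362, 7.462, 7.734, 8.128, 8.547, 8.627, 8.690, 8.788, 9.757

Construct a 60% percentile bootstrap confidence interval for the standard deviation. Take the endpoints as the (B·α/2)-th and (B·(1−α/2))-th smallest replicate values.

(7.362, 8.690)

α = 0.40; lower rank = 10 × 0.200 = 2; upper rank = 10 × 0.800 = 8.
The 2nd smallest replicate is 7.362; the 8th is 8.690.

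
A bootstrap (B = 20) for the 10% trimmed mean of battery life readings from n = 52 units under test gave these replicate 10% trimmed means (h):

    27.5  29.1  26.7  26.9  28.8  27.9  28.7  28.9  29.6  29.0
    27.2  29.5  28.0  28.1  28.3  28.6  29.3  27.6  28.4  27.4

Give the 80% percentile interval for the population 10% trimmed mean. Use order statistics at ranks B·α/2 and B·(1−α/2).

Sorted replicates: 26.7, 26.9, 27.2, 27.4, 27.5, 27.6, 27.9, 28.0, 28.1, 28.3, 28.4, 28.6, 28.7, 28.8, 28.9, 29.0, 29.1, 29.3, 29.5, 29.6
α = 0.20; lower rank = 20 × 0.100 = 2; upper rank = 20 × 0.900 = 18.
The 2nd smallest replicate is 26.9; the 18th is 29.3.

(26.9, 29.3)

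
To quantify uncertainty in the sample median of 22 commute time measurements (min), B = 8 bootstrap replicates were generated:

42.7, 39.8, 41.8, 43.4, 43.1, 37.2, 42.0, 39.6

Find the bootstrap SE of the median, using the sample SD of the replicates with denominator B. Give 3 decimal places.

Bootstrap SE is the standard deviation of the 8 replicate medians.
Mean of replicates: (42.7 + 39.8 + 41.8 + 43.4 + 43.1 + 37.2 + 42.0 + 39.6) / 8 = 329.6000 / 8 = 41.2000
Sum of squared deviations: (+1.5000)² + (−1.4000)² + (+0.6000)² + (+2.2000)² + (+1.9000)² + (−4.0000)² + (+0.8000)² + (−1.6000)² = 32.2200
Variance = 32.2200 / 8 = 4.0275
SE* = √4.0275

SE* = 2.007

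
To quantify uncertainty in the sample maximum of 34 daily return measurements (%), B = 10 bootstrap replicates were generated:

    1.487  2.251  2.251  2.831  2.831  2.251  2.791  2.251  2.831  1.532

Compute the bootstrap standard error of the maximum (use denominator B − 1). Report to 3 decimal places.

SE* = 0.510

Bootstrap SE is the standard deviation of the 10 replicate maximums.
Mean of replicates: (1.487 + 2.251 + 2.251 + 2.831 + 2.831 + 2.251 + 2.791 + 2.251 + 2.831 + 1.532) / 10 = 23.3070 / 10 = 2.3307
Sum of squared deviations: (−0.8437)² + (−0.0797)² + (−0.0797)² + (+0.5003)² + (+0.5003)² + (−0.0797)² + (+0.4603)² + (−0.0797)² + (+0.5003)² + (−0.7987)² = 2.3379
Variance = 2.3379 / 9 = 0.2598
SE* = √0.2598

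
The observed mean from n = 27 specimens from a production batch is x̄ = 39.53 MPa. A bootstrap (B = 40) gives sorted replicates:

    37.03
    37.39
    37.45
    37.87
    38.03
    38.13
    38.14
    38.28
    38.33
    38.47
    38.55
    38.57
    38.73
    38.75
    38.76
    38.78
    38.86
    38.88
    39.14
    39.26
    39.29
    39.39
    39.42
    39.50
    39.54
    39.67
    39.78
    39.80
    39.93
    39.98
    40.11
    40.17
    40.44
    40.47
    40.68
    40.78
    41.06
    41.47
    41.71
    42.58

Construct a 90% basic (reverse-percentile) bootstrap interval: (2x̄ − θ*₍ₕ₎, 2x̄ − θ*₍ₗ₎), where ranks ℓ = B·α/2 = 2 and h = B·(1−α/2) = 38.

Percentile endpoints at ranks 2 and 38: θ*₍2₎ = 37.39, θ*₍38₎ = 41.47.
Basic interval reflects these around x̄:
  lower = 2 × 39.53 − 41.47 = 37.59
  upper = 2 × 39.53 − 37.39 = 41.67

(37.59, 41.67)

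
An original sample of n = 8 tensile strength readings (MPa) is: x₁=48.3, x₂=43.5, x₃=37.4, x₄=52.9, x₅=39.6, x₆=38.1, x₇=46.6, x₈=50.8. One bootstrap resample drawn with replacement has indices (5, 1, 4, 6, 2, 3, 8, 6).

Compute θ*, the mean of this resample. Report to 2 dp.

Resample values: 39.6, 48.3, 52.9, 38.1, 43.5, 37.4, 50.8, 38.1.
Mean = (39.6 + 48.3 + 52.9 + 38.1 + 43.5 + 37.4 + 50.8 + 38.1) / 8 = 348.70 / 8 = 43.59

θ* = 43.59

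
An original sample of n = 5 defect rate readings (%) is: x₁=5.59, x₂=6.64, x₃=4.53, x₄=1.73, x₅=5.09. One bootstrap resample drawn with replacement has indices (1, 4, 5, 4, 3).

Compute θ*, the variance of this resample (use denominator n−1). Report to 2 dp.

θ* = 3.49

Resample values: 5.59, 1.73, 5.09, 1.73, 4.53.
Mean = 3.7340; sum of squared deviations = 13.9491
s² = 13.9491 / 4 = 3.4873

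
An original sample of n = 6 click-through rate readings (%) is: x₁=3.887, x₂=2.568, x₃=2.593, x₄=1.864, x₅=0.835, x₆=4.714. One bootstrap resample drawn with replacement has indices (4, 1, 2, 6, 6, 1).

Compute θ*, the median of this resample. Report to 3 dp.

Resample values: 1.864, 3.887, 2.568, 4.714, 4.714, 3.887.
Sorted: 1.864, 2.568, 3.887, 3.887, 4.714, 4.714
Median = average of the two middle values = 3.887

θ* = 3.887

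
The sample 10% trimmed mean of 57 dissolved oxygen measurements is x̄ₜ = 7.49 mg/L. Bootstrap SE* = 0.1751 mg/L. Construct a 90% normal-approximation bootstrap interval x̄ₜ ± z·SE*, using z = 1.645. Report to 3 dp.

Margin = 1.645 × 0.1751 = 0.2880
Interval: 7.49 ± 0.2880

(7.202, 7.778)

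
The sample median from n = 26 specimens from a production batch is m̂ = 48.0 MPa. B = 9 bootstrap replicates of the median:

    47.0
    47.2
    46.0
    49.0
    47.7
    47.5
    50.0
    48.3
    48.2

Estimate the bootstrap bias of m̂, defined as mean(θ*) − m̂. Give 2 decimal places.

mean(θ*) = (47.0 + 47.2 + 46.0 + 49.0 + 47.7 + 47.5 + 50.0 + 48.3 + 48.2) / 9 = 47.878
bias = 47.878 − 48.0

bias = −0.12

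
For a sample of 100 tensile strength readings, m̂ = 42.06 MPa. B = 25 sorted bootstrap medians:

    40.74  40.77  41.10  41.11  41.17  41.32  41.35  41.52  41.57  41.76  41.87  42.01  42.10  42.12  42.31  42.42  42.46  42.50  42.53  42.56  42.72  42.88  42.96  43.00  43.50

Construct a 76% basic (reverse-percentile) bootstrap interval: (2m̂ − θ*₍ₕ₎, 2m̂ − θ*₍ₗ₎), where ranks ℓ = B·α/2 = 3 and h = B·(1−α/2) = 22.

Percentile endpoints at ranks 3 and 22: θ*₍3₎ = 41.10, θ*₍22₎ = 42.88.
Basic interval reflects these around m̂:
  lower = 2 × 42.06 − 42.88 = 41.24
  upper = 2 × 42.06 − 41.10 = 43.02

(41.24, 43.02)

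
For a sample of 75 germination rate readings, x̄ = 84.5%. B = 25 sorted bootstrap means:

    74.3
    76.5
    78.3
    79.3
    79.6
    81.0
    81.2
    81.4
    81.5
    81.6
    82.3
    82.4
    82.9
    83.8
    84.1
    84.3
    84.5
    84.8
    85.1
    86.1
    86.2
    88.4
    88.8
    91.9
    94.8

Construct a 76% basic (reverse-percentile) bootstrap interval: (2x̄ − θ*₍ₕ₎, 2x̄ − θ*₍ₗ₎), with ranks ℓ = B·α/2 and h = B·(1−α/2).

(80.6, 90.7)

Percentile endpoints at ranks 3 and 22: θ*₍3₎ = 78.3, θ*₍22₎ = 88.4.
Basic interval reflects these around x̄:
  lower = 2 × 84.5 − 88.4 = 80.6
  upper = 2 × 84.5 − 78.3 = 90.7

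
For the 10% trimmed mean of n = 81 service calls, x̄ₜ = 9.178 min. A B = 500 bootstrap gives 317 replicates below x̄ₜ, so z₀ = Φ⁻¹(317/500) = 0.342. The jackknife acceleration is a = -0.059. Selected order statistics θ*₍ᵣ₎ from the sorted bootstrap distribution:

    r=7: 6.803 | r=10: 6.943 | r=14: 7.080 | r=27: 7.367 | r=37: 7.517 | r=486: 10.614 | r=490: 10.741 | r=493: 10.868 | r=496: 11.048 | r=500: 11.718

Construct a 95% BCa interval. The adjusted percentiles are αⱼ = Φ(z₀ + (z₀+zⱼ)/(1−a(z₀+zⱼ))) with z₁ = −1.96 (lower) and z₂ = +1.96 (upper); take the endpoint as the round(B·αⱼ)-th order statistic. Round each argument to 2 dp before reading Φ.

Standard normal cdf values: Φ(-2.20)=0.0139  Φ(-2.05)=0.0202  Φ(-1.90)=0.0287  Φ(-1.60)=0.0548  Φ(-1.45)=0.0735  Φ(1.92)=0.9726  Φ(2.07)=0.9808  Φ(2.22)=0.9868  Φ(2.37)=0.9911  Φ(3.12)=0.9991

Lower: z₀ + z₁ = 0.342 + (-1.960) = -1.618; 1 − a(z₀+z₁) = 1 − (-0.059)(-1.618) = 0.9045; argument = 0.342 + (-1.618)/0.9045 = -1.4468 → -1.45.
α₁ = Φ(-1.45) = 0.0735; rank = round(500 × 0.0735) = 37; θ*₍37₎ = 7.517.
Upper: z₀ + z₂ = 2.302; 1 − a(z₀+z₂) = 1.1358; argument = 2.3687 → 2.37; α₂ = 0.9911; rank = 496; θ*₍496₎ = 11.048.

(7.517, 11.048)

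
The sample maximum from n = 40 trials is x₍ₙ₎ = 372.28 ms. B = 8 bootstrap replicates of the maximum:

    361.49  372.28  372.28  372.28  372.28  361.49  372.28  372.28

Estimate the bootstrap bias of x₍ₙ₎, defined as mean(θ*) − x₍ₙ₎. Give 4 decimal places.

mean(θ*) = (361.49 + 372.28 + 372.28 + 372.28 + 372.28 + 361.49 + 372.28 + 372.28) / 8 = 369.58250
bias = 369.58250 − 372.28

bias = −2.6975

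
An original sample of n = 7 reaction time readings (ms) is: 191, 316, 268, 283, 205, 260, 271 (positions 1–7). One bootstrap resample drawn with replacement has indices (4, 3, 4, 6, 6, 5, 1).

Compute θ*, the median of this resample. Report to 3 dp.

Resample values: 283, 268, 283, 260, 260, 205, 191.
Sorted: 191, 205, 260, 260, 268, 283, 283
Median = middle value = 260.000

θ* = 260.000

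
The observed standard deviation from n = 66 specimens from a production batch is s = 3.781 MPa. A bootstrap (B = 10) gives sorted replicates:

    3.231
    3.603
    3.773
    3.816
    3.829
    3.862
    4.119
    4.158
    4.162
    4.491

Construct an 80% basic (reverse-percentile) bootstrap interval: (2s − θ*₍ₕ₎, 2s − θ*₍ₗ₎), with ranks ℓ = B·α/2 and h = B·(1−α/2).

(3.400, 4.331)

Percentile endpoints at ranks 1 and 9: θ*₍1₎ = 3.231, θ*₍9₎ = 4.162.
Basic interval reflects these around s:
  lower = 2 × 3.781 − 4.162 = 3.400
  upper = 2 × 3.781 − 3.231 = 4.331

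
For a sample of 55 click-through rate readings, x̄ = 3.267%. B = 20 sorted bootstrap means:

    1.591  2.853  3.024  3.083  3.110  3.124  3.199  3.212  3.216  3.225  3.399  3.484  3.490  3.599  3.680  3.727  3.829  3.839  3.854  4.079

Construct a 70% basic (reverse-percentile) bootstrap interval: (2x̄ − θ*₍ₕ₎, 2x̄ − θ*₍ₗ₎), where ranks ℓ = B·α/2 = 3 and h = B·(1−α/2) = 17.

(2.705, 3.510)

Percentile endpoints at ranks 3 and 17: θ*₍3₎ = 3.024, θ*₍17₎ = 3.829.
Basic interval reflects these around x̄:
  lower = 2 × 3.267 − 3.829 = 2.705
  upper = 2 × 3.267 − 3.024 = 3.510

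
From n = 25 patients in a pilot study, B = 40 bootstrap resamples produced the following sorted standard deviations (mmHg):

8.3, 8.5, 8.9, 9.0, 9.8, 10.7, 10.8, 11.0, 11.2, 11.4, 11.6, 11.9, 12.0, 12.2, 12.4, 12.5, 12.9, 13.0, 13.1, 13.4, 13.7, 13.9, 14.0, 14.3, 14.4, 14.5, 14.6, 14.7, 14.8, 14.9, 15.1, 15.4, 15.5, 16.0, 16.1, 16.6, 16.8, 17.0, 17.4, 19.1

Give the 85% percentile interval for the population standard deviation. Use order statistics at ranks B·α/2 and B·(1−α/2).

α = 0.15; lower rank = 40 × 0.075 = 3; upper rank = 40 × 0.925 = 37.
The 3rd smallest replicate is 8.9; the 37th is 16.8.

(8.9, 16.8)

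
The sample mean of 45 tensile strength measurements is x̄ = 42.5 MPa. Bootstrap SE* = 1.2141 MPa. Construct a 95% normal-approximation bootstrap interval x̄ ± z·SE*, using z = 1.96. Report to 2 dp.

Margin = 1.96 × 1.2141 = 2.380
Interval: 42.5 ± 2.380

(40.12, 44.88)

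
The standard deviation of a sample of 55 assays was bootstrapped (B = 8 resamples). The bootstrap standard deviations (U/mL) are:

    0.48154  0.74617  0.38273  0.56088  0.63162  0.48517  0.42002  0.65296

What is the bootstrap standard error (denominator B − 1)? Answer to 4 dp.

SE* = 0.1250

Bootstrap SE is the standard deviation of the 8 replicate standard deviations.
Mean of replicates: (0.48154 + 0.74617 + 0.38273 + 0.56088 + 0.63162 + 0.48517 + 0.42002 + 0.65296) / 8 = 4.361090 / 8 = 0.545136
Sum of squared deviations: (−0.063596)² + (+0.201034)² + (−0.162406)² + (+0.015744)² + (+0.086484)² + (−0.059966)² + (−0.125116)² + (+0.107824)² = 0.109438
Variance = 0.109438 / 7 = 0.015634
SE* = √0.015634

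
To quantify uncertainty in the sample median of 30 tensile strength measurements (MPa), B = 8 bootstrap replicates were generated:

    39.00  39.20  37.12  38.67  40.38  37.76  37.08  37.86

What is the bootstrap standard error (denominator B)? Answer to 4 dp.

Bootstrap SE is the standard deviation of the 8 replicate medians.
Mean of replicates: (39.00 + 39.20 + 37.12 + 38.67 + 40.38 + 37.76 + 37.08 + 37.86) / 8 = 307.07000 / 8 = 38.38375
Sum of squared deviations: (+0.61625)² + (+0.81625)² + (−1.26375)² + (+0.28625)² + (+1.99625)² + (−0.62375)² + (−1.30375)² + (−0.52375)² = 9.07319
Variance = 9.07319 / 8 = 1.13415
SE* = √1.13415

SE* = 1.0650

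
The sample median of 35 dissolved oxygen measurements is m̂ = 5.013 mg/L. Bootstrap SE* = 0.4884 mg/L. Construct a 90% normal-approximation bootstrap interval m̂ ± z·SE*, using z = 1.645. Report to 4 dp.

(4.2096, 5.8164)

Margin = 1.645 × 0.4884 = 0.80342
Interval: 5.013 ± 0.80342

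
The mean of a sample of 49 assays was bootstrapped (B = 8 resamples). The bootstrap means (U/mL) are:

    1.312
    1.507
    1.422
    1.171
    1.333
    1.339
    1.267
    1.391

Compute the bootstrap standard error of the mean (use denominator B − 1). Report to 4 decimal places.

SE* = 0.1013

Bootstrap SE is the standard deviation of the 8 replicate means.
Mean of replicates: (1.312 + 1.507 + 1.422 + 1.171 + 1.333 + 1.339 + 1.267 + 1.391) / 8 = 10.74200 / 8 = 1.34275
Sum of squared deviations: (−0.03075)² + (+0.16425)² + (+0.07925)² + (−0.17175)² + (−0.00975)² + (−0.00375)² + (−0.07575)² + (+0.04825)² = 0.07188
Variance = 0.07188 / 7 = 0.01027
SE* = √0.01027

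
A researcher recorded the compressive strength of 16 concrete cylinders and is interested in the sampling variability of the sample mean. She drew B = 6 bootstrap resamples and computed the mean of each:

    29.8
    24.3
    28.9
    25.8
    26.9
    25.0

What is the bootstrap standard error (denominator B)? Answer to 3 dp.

Bootstrap SE is the standard deviation of the 6 replicate means.
Mean of replicates: (29.8 + 24.3 + 28.9 + 25.8 + 26.9 + 25.0) / 6 = 160.7000 / 6 = 26.7833
Sum of squared deviations: (+3.0167)² + (−2.4833)² + (+2.1167)² + (−0.9833)² + (+0.1167)² + (−1.7833)² = 23.9083
Variance = 23.9083 / 6 = 3.9847
SE* = √3.9847

SE* = 1.996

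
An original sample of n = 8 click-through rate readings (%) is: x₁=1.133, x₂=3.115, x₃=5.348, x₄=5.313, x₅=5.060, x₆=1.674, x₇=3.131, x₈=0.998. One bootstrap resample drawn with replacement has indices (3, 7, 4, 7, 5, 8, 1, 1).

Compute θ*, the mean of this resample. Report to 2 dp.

θ* = 3.16

Resample values: 5.348, 3.131, 5.313, 3.131, 5.060, 0.998, 1.133, 1.133.
Mean = (5.348 + 3.131 + 5.313 + 3.131 + 5.060 + 0.998 + 1.133 + 1.133) / 8 = 25.2470 / 8 = 3.16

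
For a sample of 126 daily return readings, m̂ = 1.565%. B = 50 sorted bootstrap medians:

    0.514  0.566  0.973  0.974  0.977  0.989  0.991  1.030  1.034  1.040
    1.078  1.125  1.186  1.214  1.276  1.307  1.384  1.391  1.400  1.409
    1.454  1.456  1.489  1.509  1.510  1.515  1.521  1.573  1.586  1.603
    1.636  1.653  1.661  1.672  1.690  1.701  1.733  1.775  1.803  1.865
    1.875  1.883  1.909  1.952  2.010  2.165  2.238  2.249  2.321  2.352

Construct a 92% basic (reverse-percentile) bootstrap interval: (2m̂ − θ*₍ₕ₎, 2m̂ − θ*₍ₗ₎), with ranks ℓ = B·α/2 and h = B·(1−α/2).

Percentile endpoints at ranks 2 and 48: θ*₍2₎ = 0.566, θ*₍48₎ = 2.249.
Basic interval reflects these around m̂:
  lower = 2 × 1.565 − 2.249 = 0.881
  upper = 2 × 1.565 − 0.566 = 2.564

(0.881, 2.564)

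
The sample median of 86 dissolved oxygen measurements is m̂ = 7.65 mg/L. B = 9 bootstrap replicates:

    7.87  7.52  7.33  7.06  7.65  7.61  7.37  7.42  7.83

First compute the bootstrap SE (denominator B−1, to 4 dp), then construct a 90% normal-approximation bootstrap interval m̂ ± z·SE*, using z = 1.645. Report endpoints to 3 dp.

Mean of replicates = 7.5178; sum of squared deviations = 0.5238; SE* = √(0.5238/8) = 0.2559
Margin = 1.645 × 0.2559 = 0.4210
Interval: 7.65 ± 0.4210

(7.229, 8.071)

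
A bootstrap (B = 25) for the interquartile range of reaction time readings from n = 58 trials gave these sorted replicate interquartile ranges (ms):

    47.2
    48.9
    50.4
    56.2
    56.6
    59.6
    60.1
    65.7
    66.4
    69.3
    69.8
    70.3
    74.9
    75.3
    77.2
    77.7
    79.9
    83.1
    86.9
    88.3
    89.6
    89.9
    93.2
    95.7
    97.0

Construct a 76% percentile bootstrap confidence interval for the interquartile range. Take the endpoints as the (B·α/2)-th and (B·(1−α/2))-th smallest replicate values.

(50.4, 89.9)

α = 0.24; lower rank = 25 × 0.120 = 3; upper rank = 25 × 0.880 = 22.
The 3rd smallest replicate is 50.4; the 22nd is 89.9.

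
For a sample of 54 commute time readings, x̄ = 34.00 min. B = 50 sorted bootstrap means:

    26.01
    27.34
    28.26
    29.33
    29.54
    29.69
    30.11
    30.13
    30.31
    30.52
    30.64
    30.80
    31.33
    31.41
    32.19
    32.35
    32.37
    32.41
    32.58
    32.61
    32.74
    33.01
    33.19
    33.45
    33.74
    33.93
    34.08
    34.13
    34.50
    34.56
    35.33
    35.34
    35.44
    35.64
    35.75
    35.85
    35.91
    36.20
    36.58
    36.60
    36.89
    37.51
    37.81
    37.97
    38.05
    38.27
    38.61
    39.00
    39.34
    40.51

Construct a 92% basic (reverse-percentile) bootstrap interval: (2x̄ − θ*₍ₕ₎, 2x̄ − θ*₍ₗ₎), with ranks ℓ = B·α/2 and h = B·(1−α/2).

Percentile endpoints at ranks 2 and 48: θ*₍2₎ = 27.34, θ*₍48₎ = 39.00.
Basic interval reflects these around x̄:
  lower = 2 × 34.00 − 39.00 = 29.00
  upper = 2 × 34.00 − 27.34 = 40.66

(29.00, 40.66)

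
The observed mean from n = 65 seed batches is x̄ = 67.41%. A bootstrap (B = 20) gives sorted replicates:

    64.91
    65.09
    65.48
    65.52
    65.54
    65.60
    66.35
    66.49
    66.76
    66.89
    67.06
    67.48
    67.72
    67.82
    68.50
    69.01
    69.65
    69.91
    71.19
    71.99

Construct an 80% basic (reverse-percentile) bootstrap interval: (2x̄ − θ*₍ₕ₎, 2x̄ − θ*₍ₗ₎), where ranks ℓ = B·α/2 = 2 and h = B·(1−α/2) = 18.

(64.91, 69.73)

Percentile endpoints at ranks 2 and 18: θ*₍2₎ = 65.09, θ*₍18₎ = 69.91.
Basic interval reflects these around x̄:
  lower = 2 × 67.41 − 69.91 = 64.91
  upper = 2 × 67.41 − 65.09 = 69.73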